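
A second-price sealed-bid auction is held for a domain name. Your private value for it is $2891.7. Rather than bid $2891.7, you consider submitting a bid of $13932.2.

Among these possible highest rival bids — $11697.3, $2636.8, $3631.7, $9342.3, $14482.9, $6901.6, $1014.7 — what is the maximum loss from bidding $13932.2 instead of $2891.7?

$8805.6

$11697.3: truthful gives $0, deviation gives −$8805.6 → loss $8805.6.
$2636.8: same outcome either way → loss $0.
$3631.7: truthful gives $0, deviation gives −$740 → loss $740.
$9342.3: truthful gives $0, deviation gives −$6450.6 → loss $6450.6.
$14482.9: same outcome either way → loss $0.
$6901.6: truthful gives $0, deviation gives −$4009.9 → loss $4009.9.
$1014.7: same outcome either way → loss $0.
Maximum loss: $8805.6.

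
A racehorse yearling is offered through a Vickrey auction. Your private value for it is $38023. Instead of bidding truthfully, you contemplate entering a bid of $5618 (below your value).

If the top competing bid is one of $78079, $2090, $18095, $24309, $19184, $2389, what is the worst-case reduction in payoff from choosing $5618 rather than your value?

$78079: same outcome either way → loss $0.
$2090: same outcome either way → loss $0.
$18095: truthful gives $19928, deviation gives $0 → loss $19928.
$24309: truthful gives $13714, deviation gives $0 → loss $13714.
$19184: truthful gives $18839, deviation gives $0 → loss $18839.
$2389: same outcome either way → loss $0.
Maximum loss: $19928.

$19928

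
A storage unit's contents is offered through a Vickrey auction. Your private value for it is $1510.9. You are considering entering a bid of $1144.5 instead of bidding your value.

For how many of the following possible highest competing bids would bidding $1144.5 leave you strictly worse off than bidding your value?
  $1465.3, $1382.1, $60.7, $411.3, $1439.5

The deviation hurts exactly when the highest competing bid lies strictly between $1144.5 and $1510.9 — underbidding then forfeits a profitable win.
$1465.3: inside the interval → strictly worse (loss $45.6).
$1382.1: inside the interval → strictly worse (loss $128.8).
$60.7: below both → same outcome either way.
$411.3: below both → same outcome either way.
$1439.5: inside the interval → strictly worse (loss $71.4).
Count: 3.

3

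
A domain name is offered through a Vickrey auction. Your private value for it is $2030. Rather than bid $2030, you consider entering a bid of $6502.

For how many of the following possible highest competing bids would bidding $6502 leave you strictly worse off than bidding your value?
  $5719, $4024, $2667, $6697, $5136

4

The deviation hurts exactly when the highest competing bid lies strictly between $2030 and $6502 — overbidding then wins at a price above your value.
$5719: inside the interval → strictly worse (loss $3689).
$4024: inside the interval → strictly worse (loss $1994).
$2667: inside the interval → strictly worse (loss $637).
$6697: above both → same outcome either way.
$5136: inside the interval → strictly worse (loss $3106).
Count: 4.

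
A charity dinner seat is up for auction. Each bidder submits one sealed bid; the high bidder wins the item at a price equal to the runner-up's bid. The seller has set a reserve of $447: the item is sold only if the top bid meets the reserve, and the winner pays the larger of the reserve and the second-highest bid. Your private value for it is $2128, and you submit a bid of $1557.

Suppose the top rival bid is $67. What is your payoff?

$1681

Your bid $1557 is the highest and exceeds the reserve.
Price = max(second-highest bid, reserve) = max($67, $447) = $447.
Payoff = $2128 − $447 = $1681.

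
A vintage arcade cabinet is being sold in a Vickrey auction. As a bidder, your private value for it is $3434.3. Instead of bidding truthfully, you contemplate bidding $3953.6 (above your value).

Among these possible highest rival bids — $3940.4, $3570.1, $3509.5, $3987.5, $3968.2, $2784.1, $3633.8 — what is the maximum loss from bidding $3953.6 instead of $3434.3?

$3940.4: truthful gives $0, deviation gives −$506.1 → loss $506.1.
$3570.1: truthful gives $0, deviation gives −$135.8 → loss $135.8.
$3509.5: truthful gives $0, deviation gives −$75.2 → loss $75.2.
$3987.5: same outcome either way → loss $0.
$3968.2: same outcome either way → loss $0.
$2784.1: same outcome either way → loss $0.
$3633.8: truthful gives $0, deviation gives −$199.5 → loss $199.5.
Maximum loss: $506.1.

$506.1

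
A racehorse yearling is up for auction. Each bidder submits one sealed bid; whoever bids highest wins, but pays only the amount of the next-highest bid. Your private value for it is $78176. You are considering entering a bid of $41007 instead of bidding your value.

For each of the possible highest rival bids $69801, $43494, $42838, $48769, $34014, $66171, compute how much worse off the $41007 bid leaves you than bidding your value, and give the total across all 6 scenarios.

The deviation costs you only when the competing bid falls strictly between $41007 and $78176; elsewhere both bids give the same outcome.
$69801: truthful payoff $8375, deviation payoff $0 → loss $8375.
$43494: truthful payoff $34682, deviation payoff $0 → loss $34682.
$42838: truthful payoff $35338, deviation payoff $0 → loss $35338.
$48769: truthful payoff $29407, deviation payoff $0 → loss $29407.
$34014: outcomes coincide → loss $0.
$66171: truthful payoff $12005, deviation payoff $0 → loss $12005.
Total loss = $8375 + $34682 + $35338 + $29407 + $12005 = $119807.

$119807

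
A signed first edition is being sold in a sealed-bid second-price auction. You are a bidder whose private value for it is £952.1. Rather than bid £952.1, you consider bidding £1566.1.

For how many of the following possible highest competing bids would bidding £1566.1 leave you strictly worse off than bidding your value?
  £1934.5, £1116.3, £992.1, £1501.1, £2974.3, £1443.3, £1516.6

5

The deviation hurts exactly when the highest competing bid lies strictly between £952.1 and £1566.1 — overbidding then wins at a price above your value.
£1934.5: above both → same outcome either way.
£1116.3: inside the interval → strictly worse (loss £164.2).
£992.1: inside the interval → strictly worse (loss £40).
£1501.1: inside the interval → strictly worse (loss £549).
£2974.3: above both → same outcome either way.
£1443.3: inside the interval → strictly worse (loss £491.2).
£1516.6: inside the interval → strictly worse (loss £564.5).
Count: 5.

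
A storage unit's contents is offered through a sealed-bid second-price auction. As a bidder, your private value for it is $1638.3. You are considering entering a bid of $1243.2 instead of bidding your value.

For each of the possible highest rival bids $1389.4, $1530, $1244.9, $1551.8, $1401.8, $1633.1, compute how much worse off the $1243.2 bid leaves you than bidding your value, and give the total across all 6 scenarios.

$1078.8

The deviation costs you only when the competing bid falls strictly between $1243.2 and $1638.3; elsewhere both bids give the same outcome.
$1389.4: truthful payoff $248.9, deviation payoff $0 → loss $248.9.
$1530: truthful payoff $108.3, deviation payoff $0 → loss $108.3.
$1244.9: truthful payoff $393.4, deviation payoff $0 → loss $393.4.
$1551.8: truthful payoff $86.5, deviation payoff $0 → loss $86.5.
$1401.8: truthful payoff $236.5, deviation payoff $0 → loss $236.5.
$1633.1: truthful payoff $5.2, deviation payoff $0 → loss $5.2.
Total loss = $248.9 + $108.3 + $393.4 + $86.5 + $236.5 + $5.2 = $1078.8.
Because the price is fixed by the runner-up's bid, deviating from your value can only change a good outcome into a bad one — never the reverse.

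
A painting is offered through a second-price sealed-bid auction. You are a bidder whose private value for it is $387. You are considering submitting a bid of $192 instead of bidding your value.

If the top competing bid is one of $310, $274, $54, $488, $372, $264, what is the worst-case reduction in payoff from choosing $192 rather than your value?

$123

$310: truthful gives $77, deviation gives $0 → loss $77.
$274: truthful gives $113, deviation gives $0 → loss $113.
$54: same outcome either way → loss $0.
$488: same outcome either way → loss $0.
$372: truthful gives $15, deviation gives $0 → loss $15.
$264: truthful gives $123, deviation gives $0 → loss $123.
Maximum loss: $123.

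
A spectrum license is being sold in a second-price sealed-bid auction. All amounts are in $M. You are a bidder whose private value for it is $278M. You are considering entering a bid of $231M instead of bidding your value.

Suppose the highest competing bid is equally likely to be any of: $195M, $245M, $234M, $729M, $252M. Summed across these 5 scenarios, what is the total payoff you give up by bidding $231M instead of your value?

The deviation costs you only when the competing bid falls strictly between $231M and $278M; elsewhere both bids give the same outcome.
$195M: outcomes coincide → loss $0M.
$245M: truthful payoff $33M, deviation payoff $0M → loss $33M.
$234M: truthful payoff $44M, deviation payoff $0M → loss $44M.
$729M: outcomes coincide → loss $0M.
$252M: truthful payoff $26M, deviation payoff $0M → loss $26M.
Total loss = $33M + $44M + $26M = $103M.

$103M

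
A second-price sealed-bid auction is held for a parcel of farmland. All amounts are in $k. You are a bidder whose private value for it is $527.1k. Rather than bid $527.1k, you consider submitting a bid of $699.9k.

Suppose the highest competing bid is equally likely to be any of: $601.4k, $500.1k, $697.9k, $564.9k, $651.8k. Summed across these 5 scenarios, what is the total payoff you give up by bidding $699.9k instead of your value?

$407.6k

The deviation costs you only when the competing bid falls strictly between $527.1k and $699.9k; elsewhere both bids give the same outcome.
$601.4k: truthful payoff $0k, deviation payoff −$74.3k → loss $74.3k.
$500.1k: outcomes coincide → loss $0k.
$697.9k: truthful payoff $0k, deviation payoff −$170.8k → loss $170.8k.
$564.9k: truthful payoff $0k, deviation payoff −$37.8k → loss $37.8k.
$651.8k: truthful payoff $0k, deviation payoff −$124.7k → loss $124.7k.
Total loss = $74.3k + $170.8k + $37.8k + $124.7k = $407.6k.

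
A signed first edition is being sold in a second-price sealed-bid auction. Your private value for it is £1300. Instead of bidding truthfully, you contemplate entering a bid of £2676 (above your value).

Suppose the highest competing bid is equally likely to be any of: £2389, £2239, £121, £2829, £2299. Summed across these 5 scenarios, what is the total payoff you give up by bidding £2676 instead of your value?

£3027

The deviation costs you only when the competing bid falls strictly between £1300 and £2676; elsewhere both bids give the same outcome.
£2389: truthful payoff £0, deviation payoff −£1089 → loss £1089.
£2239: truthful payoff £0, deviation payoff −£939 → loss £939.
£121: outcomes coincide → loss £0.
£2829: outcomes coincide → loss £0.
£2299: truthful payoff £0, deviation payoff −£999 → loss £999.
Total loss = £1089 + £939 + £999 = £3027.
Truthful bidding weakly dominates here: raising your bid can only win items priced above your value, and lowering it can only forfeit items priced below.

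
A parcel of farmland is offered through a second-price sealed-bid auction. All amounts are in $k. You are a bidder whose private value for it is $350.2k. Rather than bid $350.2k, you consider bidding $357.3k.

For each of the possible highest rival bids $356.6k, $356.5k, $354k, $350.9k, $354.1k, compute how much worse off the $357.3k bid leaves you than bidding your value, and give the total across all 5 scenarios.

$21.1k

The deviation costs you only when the competing bid falls strictly between $350.2k and $357.3k; elsewhere both bids give the same outcome.
$356.6k: truthful payoff $0k, deviation payoff −$6.4k → loss $6.4k.
$356.5k: truthful payoff $0k, deviation payoff −$6.3k → loss $6.3k.
$354k: truthful payoff $0k, deviation payoff −$3.8k → loss $3.8k.
$350.9k: truthful payoff $0k, deviation payoff −$0.7k → loss $0.7k.
$354.1k: truthful payoff $0k, deviation payoff −$3.9k → loss $3.9k.
Total loss = $6.4k + $6.3k + $3.8k + $0.7k + $3.9k = $21.1k.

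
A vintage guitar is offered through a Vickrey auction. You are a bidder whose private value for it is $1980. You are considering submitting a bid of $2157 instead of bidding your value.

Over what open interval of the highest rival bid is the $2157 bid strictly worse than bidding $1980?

If the competing bid is below $1980, both bids win at the same price — no difference.
If it is above $2157, both bids lose — no difference.
If it lies strictly between $1980 and $2157, bidding your value loses (payoff 0) while bidding $2157 wins at a price above your value (payoff negative).
So the deviation strictly hurts on the open interval ($1980, $2157).
Because the price is fixed by the runner-up's bid, deviating from your value can only change a good outcome into a bad one — never the reverse.

($1980, $2157)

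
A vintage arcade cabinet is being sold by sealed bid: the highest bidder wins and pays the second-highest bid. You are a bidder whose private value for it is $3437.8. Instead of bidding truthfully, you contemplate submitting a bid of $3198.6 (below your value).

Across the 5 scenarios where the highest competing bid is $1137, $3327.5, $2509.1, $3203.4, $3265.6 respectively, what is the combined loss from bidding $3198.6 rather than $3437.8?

$516.9

The deviation costs you only when the competing bid falls strictly between $3198.6 and $3437.8; elsewhere both bids give the same outcome.
$1137: outcomes coincide → loss $0.
$3327.5: truthful payoff $110.3, deviation payoff $0 → loss $110.3.
$2509.1: outcomes coincide → loss $0.
$3203.4: truthful payoff $234.4, deviation payoff $0 → loss $234.4.
$3265.6: truthful payoff $172.2, deviation payoff $0 → loss $172.2.
Total loss = $110.3 + $234.4 + $172.2 = $516.9.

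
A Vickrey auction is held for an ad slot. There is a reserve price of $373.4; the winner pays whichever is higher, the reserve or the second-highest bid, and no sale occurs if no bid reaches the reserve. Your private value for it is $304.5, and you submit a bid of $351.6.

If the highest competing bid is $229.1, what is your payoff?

$0

Your bid $351.6 is the highest bid but falls below the reserve $373.4, so the item goes unsold. Payoff $0.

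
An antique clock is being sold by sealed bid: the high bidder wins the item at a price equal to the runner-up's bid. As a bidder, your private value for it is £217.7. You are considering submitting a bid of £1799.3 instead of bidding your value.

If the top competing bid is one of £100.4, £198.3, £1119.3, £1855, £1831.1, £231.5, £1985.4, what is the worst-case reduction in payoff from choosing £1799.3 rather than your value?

£901.6

£100.4: same outcome either way → loss £0.
£198.3: same outcome either way → loss £0.
£1119.3: truthful gives £0, deviation gives −£901.6 → loss £901.6.
£1855: same outcome either way → loss £0.
£1831.1: same outcome either way → loss £0.
£231.5: truthful gives £0, deviation gives −£13.8 → loss £13.8.
£1985.4: same outcome either way → loss £0.
Maximum loss: £901.6.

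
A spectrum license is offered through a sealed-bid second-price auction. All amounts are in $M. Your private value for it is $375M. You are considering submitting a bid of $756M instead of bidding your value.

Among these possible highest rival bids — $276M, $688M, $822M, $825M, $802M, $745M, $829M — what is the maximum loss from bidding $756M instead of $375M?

$276M: same outcome either way → loss $0M.
$688M: truthful gives $0M, deviation gives −$313M → loss $313M.
$822M: same outcome either way → loss $0M.
$825M: same outcome either way → loss $0M.
$802M: same outcome either way → loss $0M.
$745M: truthful gives $0M, deviation gives −$370M → loss $370M.
$829M: same outcome either way → loss $0M.
Maximum loss: $370M.

$370M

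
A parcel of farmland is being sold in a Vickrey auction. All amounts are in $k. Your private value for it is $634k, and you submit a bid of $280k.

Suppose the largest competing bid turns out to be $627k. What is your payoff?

Your bid $280k is below the highest competing bid $627k, so you lose.
A losing bidder pays nothing and receives nothing: payoff = $0k.

$0k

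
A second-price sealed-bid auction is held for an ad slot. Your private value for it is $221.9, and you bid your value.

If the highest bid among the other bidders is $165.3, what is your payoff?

$56.6

Your bid $221.9 exceeds the highest competing bid $165.3, so you win.
In a second-price auction the winner pays the second-highest bid, $165.3.
Payoff = value − price = $221.9 − $165.3 = $56.6.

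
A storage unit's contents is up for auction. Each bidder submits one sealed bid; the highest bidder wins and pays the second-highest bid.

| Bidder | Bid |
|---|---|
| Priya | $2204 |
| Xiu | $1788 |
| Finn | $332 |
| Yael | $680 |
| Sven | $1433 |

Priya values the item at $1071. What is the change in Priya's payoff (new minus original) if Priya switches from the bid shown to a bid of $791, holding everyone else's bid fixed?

$717

The highest bid among the other bidders is $1788; Priya's bid doesn't change that.
Original bid $2204: Priya is highest, pays the top rival bid $1788; payoff $1071 − $1788 = −$717.
Alternative bid $791: Priya is not highest (top rival bid is $1788); payoff $0.
Change in payoff = $0 − (−$717) = $717.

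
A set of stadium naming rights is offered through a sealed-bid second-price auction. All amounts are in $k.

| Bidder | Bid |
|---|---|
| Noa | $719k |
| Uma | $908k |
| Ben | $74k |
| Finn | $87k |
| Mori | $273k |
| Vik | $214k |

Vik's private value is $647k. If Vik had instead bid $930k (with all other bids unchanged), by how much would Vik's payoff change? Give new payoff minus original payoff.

−$261k

The highest bid among the other bidders is $908k; Vik's bid doesn't change that.
Original bid $214k: Vik is not highest (top rival bid is $908k); payoff $0k.
Alternative bid $930k: Vik is highest, pays the top rival bid $908k; payoff $647k − $908k = −$261k.
Change in payoff = −$261k − ($0k) = −$261k.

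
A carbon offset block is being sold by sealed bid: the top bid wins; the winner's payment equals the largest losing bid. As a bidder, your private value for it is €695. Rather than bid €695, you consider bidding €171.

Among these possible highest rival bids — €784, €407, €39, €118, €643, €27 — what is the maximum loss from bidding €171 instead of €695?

€288

€784: same outcome either way → loss €0.
€407: truthful gives €288, deviation gives €0 → loss €288.
€39: same outcome either way → loss €0.
€118: same outcome either way → loss €0.
€643: truthful gives €52, deviation gives €0 → loss €52.
€27: same outcome either way → loss €0.
Maximum loss: €288.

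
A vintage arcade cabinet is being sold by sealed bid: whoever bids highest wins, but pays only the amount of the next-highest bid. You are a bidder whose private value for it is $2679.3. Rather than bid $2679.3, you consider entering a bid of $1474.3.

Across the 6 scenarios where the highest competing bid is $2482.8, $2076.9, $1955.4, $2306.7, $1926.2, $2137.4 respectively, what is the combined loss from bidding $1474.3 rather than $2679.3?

$3190.4

The deviation costs you only when the competing bid falls strictly between $1474.3 and $2679.3; elsewhere both bids give the same outcome.
$2482.8: truthful payoff $196.5, deviation payoff $0 → loss $196.5.
$2076.9: truthful payoff $602.4, deviation payoff $0 → loss $602.4.
$1955.4: truthful payoff $723.9, deviation payoff $0 → loss $723.9.
$2306.7: truthful payoff $372.6, deviation payoff $0 → loss $372.6.
$1926.2: truthful payoff $753.1, deviation payoff $0 → loss $753.1.
$2137.4: truthful payoff $541.9, deviation payoff $0 → loss $541.9.
Total loss = $196.5 + $602.4 + $723.9 + $372.6 + $753.1 + $541.9 = $3190.4.
Truthful bidding weakly dominates here: raising your bid can only win items priced above your value, and lowering it can only forfeit items priced below.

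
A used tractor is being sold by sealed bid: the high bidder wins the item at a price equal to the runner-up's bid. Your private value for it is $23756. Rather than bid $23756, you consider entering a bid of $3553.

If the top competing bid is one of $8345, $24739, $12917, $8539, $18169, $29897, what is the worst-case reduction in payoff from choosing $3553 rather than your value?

$8345: truthful gives $15411, deviation gives $0 → loss $15411.
$24739: same outcome either way → loss $0.
$12917: truthful gives $10839, deviation gives $0 → loss $10839.
$8539: truthful gives $15217, deviation gives $0 → loss $15217.
$18169: truthful gives $5587, deviation gives $0 → loss $5587.
$29897: same outcome either way → loss $0.
Maximum loss: $15411.

$15411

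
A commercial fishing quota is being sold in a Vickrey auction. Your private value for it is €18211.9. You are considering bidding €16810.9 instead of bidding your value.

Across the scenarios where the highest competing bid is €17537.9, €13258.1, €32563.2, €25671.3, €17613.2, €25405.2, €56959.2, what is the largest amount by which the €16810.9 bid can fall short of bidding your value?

€674

€17537.9: truthful gives €674, deviation gives €0 → loss €674.
€13258.1: same outcome either way → loss €0.
€32563.2: same outcome either way → loss €0.
€25671.3: same outcome either way → loss €0.
€17613.2: truthful gives €598.7, deviation gives €0 → loss €598.7.
€25405.2: same outcome either way → loss €0.
€56959.2: same outcome either way → loss €0.
Maximum loss: €674.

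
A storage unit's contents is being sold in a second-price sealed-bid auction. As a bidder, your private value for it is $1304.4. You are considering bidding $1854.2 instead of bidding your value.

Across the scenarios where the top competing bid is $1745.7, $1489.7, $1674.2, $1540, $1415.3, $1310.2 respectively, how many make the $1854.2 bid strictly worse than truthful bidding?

The deviation hurts exactly when the highest competing bid lies strictly between $1304.4 and $1854.2 — overbidding then wins at a price above your value.
$1745.7: inside the interval → strictly worse (loss $441.3).
$1489.7: inside the interval → strictly worse (loss $185.3).
$1674.2: inside the interval → strictly worse (loss $369.8).
$1540: inside the interval → strictly worse (loss $235.6).
$1415.3: inside the interval → strictly worse (loss $110.9).
$1310.2: inside the interval → strictly worse (loss $5.8).
Count: 6.

6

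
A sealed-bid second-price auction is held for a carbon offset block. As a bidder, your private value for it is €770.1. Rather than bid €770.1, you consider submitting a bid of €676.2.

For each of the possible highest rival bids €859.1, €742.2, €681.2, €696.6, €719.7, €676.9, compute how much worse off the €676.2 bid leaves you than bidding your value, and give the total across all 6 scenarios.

The deviation costs you only when the competing bid falls strictly between €676.2 and €770.1; elsewhere both bids give the same outcome.
€859.1: outcomes coincide → loss €0.
€742.2: truthful payoff €27.9, deviation payoff €0 → loss €27.9.
€681.2: truthful payoff €88.9, deviation payoff €0 → loss €88.9.
€696.6: truthful payoff €73.5, deviation payoff €0 → loss €73.5.
€719.7: truthful payoff €50.4, deviation payoff €0 → loss €50.4.
€676.9: truthful payoff €93.2, deviation payoff €0 → loss €93.2.
Total loss = €27.9 + €88.9 + €73.5 + €50.4 + €93.2 = €333.9.
In a second-price auction your bid sets only whether you win, not what you pay, so bidding your true value is weakly dominant.

€333.9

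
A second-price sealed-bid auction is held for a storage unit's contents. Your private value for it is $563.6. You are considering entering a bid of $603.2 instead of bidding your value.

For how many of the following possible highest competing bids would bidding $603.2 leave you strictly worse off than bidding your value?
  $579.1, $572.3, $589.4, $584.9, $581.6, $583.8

6

The deviation hurts exactly when the highest competing bid lies strictly between $563.6 and $603.2 — overbidding then wins at a price above your value.
$579.1: inside the interval → strictly worse (loss $15.5).
$572.3: inside the interval → strictly worse (loss $8.7).
$589.4: inside the interval → strictly worse (loss $25.8).
$584.9: inside the interval → strictly worse (loss $21.3).
$581.6: inside the interval → strictly worse (loss $18).
$583.8: inside the interval → strictly worse (loss $20.2).
Count: 6.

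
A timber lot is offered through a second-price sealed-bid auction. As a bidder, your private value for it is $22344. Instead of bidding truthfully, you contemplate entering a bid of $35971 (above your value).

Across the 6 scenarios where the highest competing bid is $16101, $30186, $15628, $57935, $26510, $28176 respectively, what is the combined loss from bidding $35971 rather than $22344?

The deviation costs you only when the competing bid falls strictly between $22344 and $35971; elsewhere both bids give the same outcome.
$16101: outcomes coincide → loss $0.
$30186: truthful payoff $0, deviation payoff −$7842 → loss $7842.
$15628: outcomes coincide → loss $0.
$57935: outcomes coincide → loss $0.
$26510: truthful payoff $0, deviation payoff −$4166 → loss $4166.
$28176: truthful payoff $0, deviation payoff −$5832 → loss $5832.
Total loss = $7842 + $4166 + $5832 = $17840.

$17840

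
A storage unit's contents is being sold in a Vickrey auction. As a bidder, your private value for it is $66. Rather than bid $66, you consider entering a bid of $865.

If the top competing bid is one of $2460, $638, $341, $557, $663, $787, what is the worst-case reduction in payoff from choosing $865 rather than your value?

$721

$2460: same outcome either way → loss $0.
$638: truthful gives $0, deviation gives −$572 → loss $572.
$341: truthful gives $0, deviation gives −$275 → loss $275.
$557: truthful gives $0, deviation gives −$491 → loss $491.
$663: truthful gives $0, deviation gives −$597 → loss $597.
$787: truthful gives $0, deviation gives −$721 → loss $721.
Maximum loss: $721.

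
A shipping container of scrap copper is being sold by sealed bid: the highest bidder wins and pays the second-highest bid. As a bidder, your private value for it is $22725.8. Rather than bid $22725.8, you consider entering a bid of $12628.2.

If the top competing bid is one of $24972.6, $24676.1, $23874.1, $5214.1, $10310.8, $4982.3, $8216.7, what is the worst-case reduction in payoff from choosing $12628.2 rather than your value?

$0

$24972.6: same outcome either way → loss $0.
$24676.1: same outcome either way → loss $0.
$23874.1: same outcome either way → loss $0.
$5214.1: same outcome either way → loss $0.
$10310.8: same outcome either way → loss $0.
$4982.3: same outcome either way → loss $0.
$8216.7: same outcome either way → loss $0.
Maximum loss: $0.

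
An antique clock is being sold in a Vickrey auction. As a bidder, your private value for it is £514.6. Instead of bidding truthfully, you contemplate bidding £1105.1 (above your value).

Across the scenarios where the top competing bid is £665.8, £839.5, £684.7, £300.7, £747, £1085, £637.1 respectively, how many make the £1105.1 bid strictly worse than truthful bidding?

The deviation hurts exactly when the highest competing bid lies strictly between £514.6 and £1105.1 — overbidding then wins at a price above your value.
£665.8: inside the interval → strictly worse (loss £151.2).
£839.5: inside the interval → strictly worse (loss £324.9).
£684.7: inside the interval → strictly worse (loss £170.1).
£300.7: below both → same outcome either way.
£747: inside the interval → strictly worse (loss £232.4).
£1085: inside the interval → strictly worse (loss £570.4).
£637.1: inside the interval → strictly worse (loss £122.5).
Count: 6.

6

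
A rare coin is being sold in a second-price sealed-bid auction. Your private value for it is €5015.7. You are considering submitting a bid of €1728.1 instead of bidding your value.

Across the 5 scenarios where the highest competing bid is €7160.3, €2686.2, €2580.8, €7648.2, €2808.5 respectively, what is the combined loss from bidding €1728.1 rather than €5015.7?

The deviation costs you only when the competing bid falls strictly between €1728.1 and €5015.7; elsewhere both bids give the same outcome.
€7160.3: outcomes coincide → loss €0.
€2686.2: truthful payoff €2329.5, deviation payoff €0 → loss €2329.5.
€2580.8: truthful payoff €2434.9, deviation payoff €0 → loss €2434.9.
€7648.2: outcomes coincide → loss €0.
€2808.5: truthful payoff €2207.2, deviation payoff €0 → loss €2207.2.
Total loss = €2329.5 + €2434.9 + €2207.2 = €6971.6.
In a second-price auction your bid sets only whether you win, not what you pay, so bidding your true value is weakly dominant.

€6971.6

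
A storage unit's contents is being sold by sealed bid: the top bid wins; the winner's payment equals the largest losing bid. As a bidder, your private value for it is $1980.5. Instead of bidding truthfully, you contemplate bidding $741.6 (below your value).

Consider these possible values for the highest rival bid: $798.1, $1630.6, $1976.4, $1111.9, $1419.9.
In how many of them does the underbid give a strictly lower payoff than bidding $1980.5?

5

The deviation hurts exactly when the highest competing bid lies strictly between $741.6 and $1980.5 — underbidding then forfeits a profitable win.
$798.1: inside the interval → strictly worse (loss $1182.4).
$1630.6: inside the interval → strictly worse (loss $349.9).
$1976.4: inside the interval → strictly worse (loss $4.1).
$1111.9: inside the interval → strictly worse (loss $868.6).
$1419.9: inside the interval → strictly worse (loss $560.6).
Count: 5.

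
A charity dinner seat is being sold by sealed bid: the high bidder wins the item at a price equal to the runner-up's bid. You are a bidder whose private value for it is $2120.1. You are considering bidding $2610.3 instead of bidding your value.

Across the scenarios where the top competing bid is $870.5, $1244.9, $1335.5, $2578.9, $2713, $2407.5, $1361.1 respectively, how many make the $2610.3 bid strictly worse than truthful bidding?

2

The deviation hurts exactly when the highest competing bid lies strictly between $2120.1 and $2610.3 — overbidding then wins at a price above your value.
$870.5: below both → same outcome either way.
$1244.9: below both → same outcome either way.
$1335.5: below both → same outcome either way.
$2578.9: inside the interval → strictly worse (loss $458.8).
$2713: above both → same outcome either way.
$2407.5: inside the interval → strictly worse (loss $287.4).
$1361.1: below both → same outcome either way.
Count: 2.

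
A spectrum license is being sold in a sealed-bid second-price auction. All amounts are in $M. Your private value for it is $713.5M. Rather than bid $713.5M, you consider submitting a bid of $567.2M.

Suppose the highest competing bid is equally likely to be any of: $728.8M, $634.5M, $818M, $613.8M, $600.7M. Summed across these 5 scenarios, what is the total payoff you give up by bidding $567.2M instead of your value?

$291.5M

The deviation costs you only when the competing bid falls strictly between $567.2M and $713.5M; elsewhere both bids give the same outcome.
$728.8M: outcomes coincide → loss $0M.
$634.5M: truthful payoff $79M, deviation payoff $0M → loss $79M.
$818M: outcomes coincide → loss $0M.
$613.8M: truthful payoff $99.7M, deviation payoff $0M → loss $99.7M.
$600.7M: truthful payoff $112.8M, deviation payoff $0M → loss $112.8M.
Total loss = $79M + $99.7M + $112.8M = $291.5M.
Truthful bidding weakly dominates here: raising your bid can only win items priced above your value, and lowering it can only forfeit items priced below.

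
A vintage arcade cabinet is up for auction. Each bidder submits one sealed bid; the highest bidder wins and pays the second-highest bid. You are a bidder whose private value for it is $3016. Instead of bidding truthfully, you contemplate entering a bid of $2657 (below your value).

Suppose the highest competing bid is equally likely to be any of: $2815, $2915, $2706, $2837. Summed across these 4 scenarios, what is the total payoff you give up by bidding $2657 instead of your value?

The deviation costs you only when the competing bid falls strictly between $2657 and $3016; elsewhere both bids give the same outcome.
$2815: truthful payoff $201, deviation payoff $0 → loss $201.
$2915: truthful payoff $101, deviation payoff $0 → loss $101.
$2706: truthful payoff $310, deviation payoff $0 → loss $310.
$2837: truthful payoff $179, deviation payoff $0 → loss $179.
Total loss = $201 + $101 + $310 + $179 = $791.

$791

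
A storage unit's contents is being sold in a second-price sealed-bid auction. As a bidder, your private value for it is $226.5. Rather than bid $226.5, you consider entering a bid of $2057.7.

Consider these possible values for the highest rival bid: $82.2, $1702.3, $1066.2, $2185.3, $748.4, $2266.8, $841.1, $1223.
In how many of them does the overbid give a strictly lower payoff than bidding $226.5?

The deviation hurts exactly when the highest competing bid lies strictly between $226.5 and $2057.7 — overbidding then wins at a price above your value.
$82.2: below both → same outcome either way.
$1702.3: inside the interval → strictly worse (loss $1475.8).
$1066.2: inside the interval → strictly worse (loss $839.7).
$2185.3: above both → same outcome either way.
$748.4: inside the interval → strictly worse (loss $521.9).
$2266.8: above both → same outcome either way.
$841.1: inside the interval → strictly worse (loss $614.6).
$1223: inside the interval → strictly worse (loss $996.5).
Count: 5.

5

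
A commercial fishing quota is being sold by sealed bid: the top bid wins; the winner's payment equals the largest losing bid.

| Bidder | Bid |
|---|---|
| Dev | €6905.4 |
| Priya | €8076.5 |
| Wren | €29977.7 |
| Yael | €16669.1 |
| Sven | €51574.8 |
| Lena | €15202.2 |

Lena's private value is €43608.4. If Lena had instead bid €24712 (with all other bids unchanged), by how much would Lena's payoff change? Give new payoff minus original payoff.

€0

The highest bid among the other bidders is €51574.8; Lena's bid doesn't change that.
Original bid €15202.2: Lena is not highest (top rival bid is €51574.8); payoff €0.
Alternative bid €24712: Lena is not highest (top rival bid is €51574.8); payoff €0.
Change in payoff = €0 − (€0) = €0.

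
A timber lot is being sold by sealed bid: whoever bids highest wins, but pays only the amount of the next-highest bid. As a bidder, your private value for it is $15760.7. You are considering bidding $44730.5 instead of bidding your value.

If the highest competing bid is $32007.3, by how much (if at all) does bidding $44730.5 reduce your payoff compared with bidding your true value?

Bidding your value $15760.7: you lose (since $15760.7 < $32007.3). Payoff $0.
Bidding $44730.5: you win and pay $32007.3. Payoff $15760.7 − $32007.3 = −$16246.6.
The competing bid $32007.3 lies between your value and your inflated bid, so overbidding wins an item priced above your value.
Loss from deviating = $0 − (−$16246.6) = $16246.6.

$16246.6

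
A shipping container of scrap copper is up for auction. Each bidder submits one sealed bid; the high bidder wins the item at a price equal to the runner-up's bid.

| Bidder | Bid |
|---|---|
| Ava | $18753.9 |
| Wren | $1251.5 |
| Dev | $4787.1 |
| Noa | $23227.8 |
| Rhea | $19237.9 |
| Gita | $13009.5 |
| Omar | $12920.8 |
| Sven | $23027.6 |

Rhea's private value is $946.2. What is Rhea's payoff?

$0

Highest bid: Noa at $23227.8, so Noa wins.
Second-highest bid: Sven at $23027.6 — that is the price the winner pays.
Rhea did not win, so Rhea pays nothing and receives nothing: payoff $0.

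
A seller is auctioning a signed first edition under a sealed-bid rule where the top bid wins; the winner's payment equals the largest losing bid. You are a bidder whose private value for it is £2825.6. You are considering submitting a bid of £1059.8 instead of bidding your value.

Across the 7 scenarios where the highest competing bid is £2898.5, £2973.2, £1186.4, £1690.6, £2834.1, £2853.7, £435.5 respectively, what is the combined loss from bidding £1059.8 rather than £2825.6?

The deviation costs you only when the competing bid falls strictly between £1059.8 and £2825.6; elsewhere both bids give the same outcome.
£2898.5: outcomes coincide → loss £0.
£2973.2: outcomes coincide → loss £0.
£1186.4: truthful payoff £1639.2, deviation payoff £0 → loss £1639.2.
£1690.6: truthful payoff £1135, deviation payoff £0 → loss £1135.
£2834.1: outcomes coincide → loss £0.
£2853.7: outcomes coincide → loss £0.
£435.5: outcomes coincide → loss £0.
Total loss = £1639.2 + £1135 = £2774.2.

£2774.2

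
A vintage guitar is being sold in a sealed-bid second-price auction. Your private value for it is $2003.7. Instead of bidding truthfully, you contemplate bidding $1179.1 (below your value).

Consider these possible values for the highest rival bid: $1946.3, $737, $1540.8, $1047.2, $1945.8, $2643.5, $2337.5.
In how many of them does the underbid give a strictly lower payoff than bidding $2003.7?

The deviation hurts exactly when the highest competing bid lies strictly between $1179.1 and $2003.7 — underbidding then forfeits a profitable win.
$1946.3: inside the interval → strictly worse (loss $57.4).
$737: below both → same outcome either way.
$1540.8: inside the interval → strictly worse (loss $462.9).
$1047.2: below both → same outcome either way.
$1945.8: inside the interval → strictly worse (loss $57.9).
$2643.5: above both → same outcome either way.
$2337.5: above both → same outcome either way.
Count: 3.

3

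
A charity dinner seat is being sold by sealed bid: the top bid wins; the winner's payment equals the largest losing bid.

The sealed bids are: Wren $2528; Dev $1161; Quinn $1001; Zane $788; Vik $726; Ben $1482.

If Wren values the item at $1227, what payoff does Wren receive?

Highest bid: Wren at $2528, so Wren wins.
Second-highest bid: Ben at $1482 — that is the price the winner pays.
Wren's payoff = value − price = $1227 − $1482 = −$255.

−$255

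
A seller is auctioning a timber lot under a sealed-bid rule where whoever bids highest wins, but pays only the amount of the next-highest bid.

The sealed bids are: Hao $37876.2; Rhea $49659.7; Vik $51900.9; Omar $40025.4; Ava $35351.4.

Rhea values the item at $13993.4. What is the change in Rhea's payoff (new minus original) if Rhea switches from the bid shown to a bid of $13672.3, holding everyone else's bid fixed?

$0

The highest bid among the other bidders is $51900.9; Rhea's bid doesn't change that.
Original bid $49659.7: Rhea is not highest (top rival bid is $51900.9); payoff $0.
Alternative bid $13672.3: Rhea is not highest (top rival bid is $51900.9); payoff $0.
Change in payoff = $0 − ($0) = $0.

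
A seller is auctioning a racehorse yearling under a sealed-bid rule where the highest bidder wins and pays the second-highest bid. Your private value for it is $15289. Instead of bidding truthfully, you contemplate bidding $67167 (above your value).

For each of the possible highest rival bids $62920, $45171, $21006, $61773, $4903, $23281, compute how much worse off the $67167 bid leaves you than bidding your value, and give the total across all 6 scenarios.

The deviation costs you only when the competing bid falls strictly between $15289 and $67167; elsewhere both bids give the same outcome.
$62920: truthful payoff $0, deviation payoff −$47631 → loss $47631.
$45171: truthful payoff $0, deviation payoff −$29882 → loss $29882.
$21006: truthful payoff $0, deviation payoff −$5717 → loss $5717.
$61773: truthful payoff $0, deviation payoff −$46484 → loss $46484.
$4903: outcomes coincide → loss $0.
$23281: truthful payoff $0, deviation payoff −$7992 → loss $7992.
Total loss = $47631 + $29882 + $5717 + $46484 + $7992 = $137706.

$137706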